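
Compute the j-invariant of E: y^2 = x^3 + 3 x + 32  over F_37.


Delta = -16(4 a^3 + 27 b^2) mod 37 = 15
-1728 * (4 a)^3 = -1728 * (4*3)^3 mod 37 = 27
j = 27 * 15^(-1) mod 37 = 24

j = 24 (mod 37)


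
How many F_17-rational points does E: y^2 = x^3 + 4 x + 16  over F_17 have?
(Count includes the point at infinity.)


For each x in F_17, count y with y^2 = x^3 + 4 x + 16 mod 17:
  x = 0: RHS = 16, y in [4, 13]  -> 2 point(s)
  x = 1: RHS = 4, y in [2, 15]  -> 2 point(s)
  x = 2: RHS = 15, y in [7, 10]  -> 2 point(s)
  x = 3: RHS = 4, y in [2, 15]  -> 2 point(s)
  x = 5: RHS = 8, y in [5, 12]  -> 2 point(s)
  x = 6: RHS = 1, y in [1, 16]  -> 2 point(s)
  x = 7: RHS = 13, y in [8, 9]  -> 2 point(s)
  x = 8: RHS = 16, y in [4, 13]  -> 2 point(s)
  x = 9: RHS = 16, y in [4, 13]  -> 2 point(s)
  x = 10: RHS = 2, y in [6, 11]  -> 2 point(s)
  x = 13: RHS = 4, y in [2, 15]  -> 2 point(s)
  x = 15: RHS = 0, y in [0]  -> 1 point(s)
Affine points: 23. Add the point at infinity: total = 24.

#E(F_17) = 24


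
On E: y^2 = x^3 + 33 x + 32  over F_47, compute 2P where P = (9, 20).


Doubling: s = (3 x1^2 + a) / (2 y1)
s = (3*9^2 + 33) / (2*20) mod 47 = 21
x3 = s^2 - 2 x1 mod 47 = 21^2 - 2*9 = 0
y3 = s (x1 - x3) - y1 mod 47 = 21 * (9 - 0) - 20 = 28

2P = (0, 28)


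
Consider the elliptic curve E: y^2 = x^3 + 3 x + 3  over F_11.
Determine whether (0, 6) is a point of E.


Check whether y^2 = x^3 + 3 x + 3 (mod 11) for (x, y) = (0, 6).
LHS: y^2 = 6^2 mod 11 = 3
RHS: x^3 + 3 x + 3 = 0^3 + 3*0 + 3 mod 11 = 3
LHS = RHS

Yes, on the curve


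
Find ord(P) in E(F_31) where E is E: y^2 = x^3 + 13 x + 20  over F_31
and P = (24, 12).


Compute successive multiples of P until we hit O:
  1P = (24, 12)
  2P = (24, 19)
  3P = O

ord(P) = 3


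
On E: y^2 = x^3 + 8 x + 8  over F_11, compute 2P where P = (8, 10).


Doubling: s = (3 x1^2 + a) / (2 y1)
s = (3*8^2 + 8) / (2*10) mod 11 = 10
x3 = s^2 - 2 x1 mod 11 = 10^2 - 2*8 = 7
y3 = s (x1 - x3) - y1 mod 11 = 10 * (8 - 7) - 10 = 0

2P = (7, 0)


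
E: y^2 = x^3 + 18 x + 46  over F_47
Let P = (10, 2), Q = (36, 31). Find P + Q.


P != Q, so use the chord formula.
s = (y2 - y1) / (x2 - x1) = (29) / (26) mod 47 = 21
x3 = s^2 - x1 - x2 mod 47 = 21^2 - 10 - 36 = 19
y3 = s (x1 - x3) - y1 mod 47 = 21 * (10 - 19) - 2 = 44

P + Q = (19, 44)


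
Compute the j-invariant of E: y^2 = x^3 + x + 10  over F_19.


Delta = -16(4 a^3 + 27 b^2) mod 19 = 18
-1728 * (4 a)^3 = -1728 * (4*1)^3 mod 19 = 7
j = 7 * 18^(-1) mod 19 = 12

j = 12 (mod 19)


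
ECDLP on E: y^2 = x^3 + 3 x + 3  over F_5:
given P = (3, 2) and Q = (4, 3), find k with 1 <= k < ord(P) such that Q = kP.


Enumerate multiples of P until we hit Q = (4, 3):
  1P = (3, 2)
  2P = (4, 3)
Match found at i = 2.

k = 2


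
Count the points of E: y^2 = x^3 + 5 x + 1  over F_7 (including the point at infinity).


For each x in F_7, count y with y^2 = x^3 + 5 x + 1 mod 7:
  x = 0: RHS = 1, y in [1, 6]  -> 2 point(s)
  x = 1: RHS = 0, y in [0]  -> 1 point(s)
  x = 3: RHS = 1, y in [1, 6]  -> 2 point(s)
  x = 4: RHS = 1, y in [1, 6]  -> 2 point(s)
  x = 5: RHS = 4, y in [2, 5]  -> 2 point(s)
  x = 6: RHS = 2, y in [3, 4]  -> 2 point(s)
Affine points: 11. Add the point at infinity: total = 12.

#E(F_7) = 12


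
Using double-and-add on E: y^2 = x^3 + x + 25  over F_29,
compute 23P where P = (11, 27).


k = 23 = 10111_2 (binary, LSB first: 11101)
Double-and-add from P = (11, 27):
  bit 0 = 1: acc = O + (11, 27) = (11, 27)
  bit 1 = 1: acc = (11, 27) + (23, 21) = (17, 5)
  bit 2 = 1: acc = (17, 5) + (8, 20) = (10, 22)
  bit 3 = 0: acc unchanged = (10, 22)
  bit 4 = 1: acc = (10, 22) + (28, 20) = (15, 14)

23P = (15, 14)


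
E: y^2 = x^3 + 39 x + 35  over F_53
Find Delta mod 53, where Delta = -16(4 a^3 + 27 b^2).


4 a^3 + 27 b^2 = 4*39^3 + 27*35^2 = 237276 + 33075 = 270351
Delta = -16 * (270351) = -4325616
Delta mod 53 = 32

Delta = 32 (mod 53)


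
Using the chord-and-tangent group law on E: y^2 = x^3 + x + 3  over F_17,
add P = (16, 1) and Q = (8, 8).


P != Q, so use the chord formula.
s = (y2 - y1) / (x2 - x1) = (7) / (9) mod 17 = 14
x3 = s^2 - x1 - x2 mod 17 = 14^2 - 16 - 8 = 2
y3 = s (x1 - x3) - y1 mod 17 = 14 * (16 - 2) - 1 = 8

P + Q = (2, 8)


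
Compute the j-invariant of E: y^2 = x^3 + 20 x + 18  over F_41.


Delta = -16(4 a^3 + 27 b^2) mod 41 = 14
-1728 * (4 a)^3 = -1728 * (4*20)^3 mod 41 = 7
j = 7 * 14^(-1) mod 41 = 21

j = 21 (mod 41)


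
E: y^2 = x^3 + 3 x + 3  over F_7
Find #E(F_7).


For each x in F_7, count y with y^2 = x^3 + 3 x + 3 mod 7:
  x = 1: RHS = 0, y in [0]  -> 1 point(s)
  x = 3: RHS = 4, y in [2, 5]  -> 2 point(s)
  x = 4: RHS = 2, y in [3, 4]  -> 2 point(s)
Affine points: 5. Add the point at infinity: total = 6.

#E(F_7) = 6


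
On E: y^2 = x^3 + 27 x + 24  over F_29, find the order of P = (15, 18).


Compute successive multiples of P until we hit O:
  1P = (15, 18)
  2P = (24, 24)
  3P = (13, 22)
  4P = (5, 20)
  5P = (16, 17)
  6P = (28, 24)
  7P = (2, 17)
  8P = (6, 5)
  ... (continuing to 39P)
  39P = O

ord(P) = 39


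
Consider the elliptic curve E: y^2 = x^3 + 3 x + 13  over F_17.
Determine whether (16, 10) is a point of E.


Check whether y^2 = x^3 + 3 x + 13 (mod 17) for (x, y) = (16, 10).
LHS: y^2 = 10^2 mod 17 = 15
RHS: x^3 + 3 x + 13 = 16^3 + 3*16 + 13 mod 17 = 9
LHS != RHS

No, not on the curve


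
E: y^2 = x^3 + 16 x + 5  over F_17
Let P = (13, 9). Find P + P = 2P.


Doubling: s = (3 x1^2 + a) / (2 y1)
s = (3*13^2 + 16) / (2*9) mod 17 = 13
x3 = s^2 - 2 x1 mod 17 = 13^2 - 2*13 = 7
y3 = s (x1 - x3) - y1 mod 17 = 13 * (13 - 7) - 9 = 1

2P = (7, 1)


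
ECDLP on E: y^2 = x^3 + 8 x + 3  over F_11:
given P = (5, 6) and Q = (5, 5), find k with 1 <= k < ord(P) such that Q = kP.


Enumerate multiples of P until we hit Q = (5, 5):
  1P = (5, 6)
  2P = (4, 0)
  3P = (5, 5)
Match found at i = 3.

k = 3


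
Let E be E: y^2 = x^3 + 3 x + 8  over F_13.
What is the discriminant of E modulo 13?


4 a^3 + 27 b^2 = 4*3^3 + 27*8^2 = 108 + 1728 = 1836
Delta = -16 * (1836) = -29376
Delta mod 13 = 4

Delta = 4 (mod 13)


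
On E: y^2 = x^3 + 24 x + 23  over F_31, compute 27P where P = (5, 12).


k = 27 = 11011_2 (binary, LSB first: 11011)
Double-and-add from P = (5, 12):
  bit 0 = 1: acc = O + (5, 12) = (5, 12)
  bit 1 = 1: acc = (5, 12) + (23, 30) = (4, 20)
  bit 2 = 0: acc unchanged = (4, 20)
  bit 3 = 1: acc = (4, 20) + (22, 16) = (15, 10)
  bit 4 = 1: acc = (15, 10) + (7, 21) = (23, 1)

27P = (23, 1)


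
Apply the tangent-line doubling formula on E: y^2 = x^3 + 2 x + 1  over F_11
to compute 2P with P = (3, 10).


Doubling: s = (3 x1^2 + a) / (2 y1)
s = (3*3^2 + 2) / (2*10) mod 11 = 2
x3 = s^2 - 2 x1 mod 11 = 2^2 - 2*3 = 9
y3 = s (x1 - x3) - y1 mod 11 = 2 * (3 - 9) - 10 = 0

2P = (9, 0)


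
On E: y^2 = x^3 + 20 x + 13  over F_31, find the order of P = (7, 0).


Compute successive multiples of P until we hit O:
  1P = (7, 0)
  2P = O

ord(P) = 2


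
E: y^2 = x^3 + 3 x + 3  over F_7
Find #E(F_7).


For each x in F_7, count y with y^2 = x^3 + 3 x + 3 mod 7:
  x = 1: RHS = 0, y in [0]  -> 1 point(s)
  x = 3: RHS = 4, y in [2, 5]  -> 2 point(s)
  x = 4: RHS = 2, y in [3, 4]  -> 2 point(s)
Affine points: 5. Add the point at infinity: total = 6.

#E(F_7) = 6


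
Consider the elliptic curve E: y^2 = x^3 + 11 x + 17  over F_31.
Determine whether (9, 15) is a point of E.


Check whether y^2 = x^3 + 11 x + 17 (mod 31) for (x, y) = (9, 15).
LHS: y^2 = 15^2 mod 31 = 8
RHS: x^3 + 11 x + 17 = 9^3 + 11*9 + 17 mod 31 = 8
LHS = RHS

Yes, on the curve


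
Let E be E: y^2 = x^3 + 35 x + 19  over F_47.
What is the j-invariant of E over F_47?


Delta = -16(4 a^3 + 27 b^2) mod 47 = 42
-1728 * (4 a)^3 = -1728 * (4*35)^3 mod 47 = 36
j = 36 * 42^(-1) mod 47 = 21

j = 21 (mod 47)


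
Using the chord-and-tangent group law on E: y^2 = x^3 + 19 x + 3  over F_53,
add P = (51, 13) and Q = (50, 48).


P != Q, so use the chord formula.
s = (y2 - y1) / (x2 - x1) = (35) / (52) mod 53 = 18
x3 = s^2 - x1 - x2 mod 53 = 18^2 - 51 - 50 = 11
y3 = s (x1 - x3) - y1 mod 53 = 18 * (51 - 11) - 13 = 18

P + Q = (11, 18)


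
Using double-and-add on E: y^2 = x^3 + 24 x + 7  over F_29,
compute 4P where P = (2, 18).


k = 4 = 100_2 (binary, LSB first: 001)
Double-and-add from P = (2, 18):
  bit 0 = 0: acc unchanged = O
  bit 1 = 0: acc unchanged = O
  bit 2 = 1: acc = O + (5, 22) = (5, 22)

4P = (5, 22)


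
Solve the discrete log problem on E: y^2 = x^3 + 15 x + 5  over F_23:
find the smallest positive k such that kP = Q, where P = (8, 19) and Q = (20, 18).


Enumerate multiples of P until we hit Q = (20, 18):
  1P = (8, 19)
  2P = (7, 4)
  3P = (3, 10)
  4P = (18, 9)
  5P = (21, 17)
  6P = (6, 9)
  7P = (11, 12)
  8P = (12, 21)
  9P = (9, 15)
  10P = (22, 14)
  11P = (20, 5)
  12P = (20, 18)
Match found at i = 12.

k = 12


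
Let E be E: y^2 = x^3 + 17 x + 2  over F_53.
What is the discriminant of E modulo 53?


4 a^3 + 27 b^2 = 4*17^3 + 27*2^2 = 19652 + 108 = 19760
Delta = -16 * (19760) = -316160
Delta mod 53 = 38

Delta = 38 (mod 53)


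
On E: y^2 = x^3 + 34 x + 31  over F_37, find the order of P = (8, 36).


Compute successive multiples of P until we hit O:
  1P = (8, 36)
  2P = (25, 35)
  3P = (25, 2)
  4P = (8, 1)
  5P = O

ord(P) = 5


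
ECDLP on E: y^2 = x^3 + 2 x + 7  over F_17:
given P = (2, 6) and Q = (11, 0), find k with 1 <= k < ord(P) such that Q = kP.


Enumerate multiples of P until we hit Q = (11, 0):
  1P = (2, 6)
  2P = (12, 5)
  3P = (11, 0)
Match found at i = 3.

k = 3


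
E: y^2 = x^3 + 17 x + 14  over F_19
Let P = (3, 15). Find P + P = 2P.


Doubling: s = (3 x1^2 + a) / (2 y1)
s = (3*3^2 + 17) / (2*15) mod 19 = 4
x3 = s^2 - 2 x1 mod 19 = 4^2 - 2*3 = 10
y3 = s (x1 - x3) - y1 mod 19 = 4 * (3 - 10) - 15 = 14

2P = (10, 14)


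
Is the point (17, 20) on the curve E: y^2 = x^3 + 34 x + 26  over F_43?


Check whether y^2 = x^3 + 34 x + 26 (mod 43) for (x, y) = (17, 20).
LHS: y^2 = 20^2 mod 43 = 13
RHS: x^3 + 34 x + 26 = 17^3 + 34*17 + 26 mod 43 = 13
LHS = RHS

Yes, on the curve


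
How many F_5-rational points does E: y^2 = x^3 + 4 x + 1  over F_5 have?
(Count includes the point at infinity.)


For each x in F_5, count y with y^2 = x^3 + 4 x + 1 mod 5:
  x = 0: RHS = 1, y in [1, 4]  -> 2 point(s)
  x = 1: RHS = 1, y in [1, 4]  -> 2 point(s)
  x = 3: RHS = 0, y in [0]  -> 1 point(s)
  x = 4: RHS = 1, y in [1, 4]  -> 2 point(s)
Affine points: 7. Add the point at infinity: total = 8.

#E(F_5) = 8


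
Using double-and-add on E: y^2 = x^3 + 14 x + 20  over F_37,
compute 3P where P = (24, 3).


k = 3 = 11_2 (binary, LSB first: 11)
Double-and-add from P = (24, 3):
  bit 0 = 1: acc = O + (24, 3) = (24, 3)
  bit 1 = 1: acc = (24, 3) + (17, 19) = (5, 17)

3P = (5, 17)


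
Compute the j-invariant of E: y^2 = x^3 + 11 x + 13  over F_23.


Delta = -16(4 a^3 + 27 b^2) mod 23 = 2
-1728 * (4 a)^3 = -1728 * (4*11)^3 mod 23 = 1
j = 1 * 2^(-1) mod 23 = 12

j = 12 (mod 23)


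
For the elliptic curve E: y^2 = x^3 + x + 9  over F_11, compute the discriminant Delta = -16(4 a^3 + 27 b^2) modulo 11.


4 a^3 + 27 b^2 = 4*1^3 + 27*9^2 = 4 + 2187 = 2191
Delta = -16 * (2191) = -35056
Delta mod 11 = 1

Delta = 1 (mod 11)


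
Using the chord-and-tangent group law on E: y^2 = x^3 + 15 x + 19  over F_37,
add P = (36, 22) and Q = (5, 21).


P != Q, so use the chord formula.
s = (y2 - y1) / (x2 - x1) = (36) / (6) mod 37 = 6
x3 = s^2 - x1 - x2 mod 37 = 6^2 - 36 - 5 = 32
y3 = s (x1 - x3) - y1 mod 37 = 6 * (36 - 32) - 22 = 2

P + Q = (32, 2)


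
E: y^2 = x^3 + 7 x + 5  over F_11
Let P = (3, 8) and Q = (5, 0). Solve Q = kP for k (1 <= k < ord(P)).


Enumerate multiples of P until we hit Q = (5, 0):
  1P = (3, 8)
  2P = (9, 4)
  3P = (8, 10)
  4P = (5, 0)
Match found at i = 4.

k = 4


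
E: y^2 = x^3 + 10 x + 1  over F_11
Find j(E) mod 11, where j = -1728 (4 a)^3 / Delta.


Delta = -16(4 a^3 + 27 b^2) mod 11 = 6
-1728 * (4 a)^3 = -1728 * (4*10)^3 mod 11 = 9
j = 9 * 6^(-1) mod 11 = 7

j = 7 (mod 11)


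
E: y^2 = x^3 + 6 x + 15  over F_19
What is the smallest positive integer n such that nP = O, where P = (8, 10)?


Compute successive multiples of P until we hit O:
  1P = (8, 10)
  2P = (10, 12)
  3P = (2, 15)
  4P = (6, 1)
  5P = (11, 5)
  6P = (7, 1)
  7P = (9, 0)
  8P = (7, 18)
  ... (continuing to 14P)
  14P = O

ord(P) = 14


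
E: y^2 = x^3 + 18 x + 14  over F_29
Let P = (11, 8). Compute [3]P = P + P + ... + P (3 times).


k = 3 = 11_2 (binary, LSB first: 11)
Double-and-add from P = (11, 8):
  bit 0 = 1: acc = O + (11, 8) = (11, 8)
  bit 1 = 1: acc = (11, 8) + (27, 17) = (27, 12)

3P = (27, 12)


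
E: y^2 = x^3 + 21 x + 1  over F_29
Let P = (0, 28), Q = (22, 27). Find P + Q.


P != Q, so use the chord formula.
s = (y2 - y1) / (x2 - x1) = (28) / (22) mod 29 = 25
x3 = s^2 - x1 - x2 mod 29 = 25^2 - 0 - 22 = 23
y3 = s (x1 - x3) - y1 mod 29 = 25 * (0 - 23) - 28 = 6

P + Q = (23, 6)


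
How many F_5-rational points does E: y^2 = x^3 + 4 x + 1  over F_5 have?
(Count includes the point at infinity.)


For each x in F_5, count y with y^2 = x^3 + 4 x + 1 mod 5:
  x = 0: RHS = 1, y in [1, 4]  -> 2 point(s)
  x = 1: RHS = 1, y in [1, 4]  -> 2 point(s)
  x = 3: RHS = 0, y in [0]  -> 1 point(s)
  x = 4: RHS = 1, y in [1, 4]  -> 2 point(s)
Affine points: 7. Add the point at infinity: total = 8.

#E(F_5) = 8


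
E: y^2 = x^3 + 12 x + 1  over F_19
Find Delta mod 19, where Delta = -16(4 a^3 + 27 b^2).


4 a^3 + 27 b^2 = 4*12^3 + 27*1^2 = 6912 + 27 = 6939
Delta = -16 * (6939) = -111024
Delta mod 19 = 12

Delta = 12 (mod 19)


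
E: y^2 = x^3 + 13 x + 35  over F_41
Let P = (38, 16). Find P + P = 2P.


Doubling: s = (3 x1^2 + a) / (2 y1)
s = (3*38^2 + 13) / (2*16) mod 41 = 32
x3 = s^2 - 2 x1 mod 41 = 32^2 - 2*38 = 5
y3 = s (x1 - x3) - y1 mod 41 = 32 * (38 - 5) - 16 = 15

2P = (5, 15)


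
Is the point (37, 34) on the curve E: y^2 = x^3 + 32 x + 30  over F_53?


Check whether y^2 = x^3 + 32 x + 30 (mod 53) for (x, y) = (37, 34).
LHS: y^2 = 34^2 mod 53 = 43
RHS: x^3 + 32 x + 30 = 37^3 + 32*37 + 30 mod 53 = 33
LHS != RHS

No, not on the curve


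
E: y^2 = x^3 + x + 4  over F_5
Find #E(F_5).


For each x in F_5, count y with y^2 = x^3 + 1 x + 4 mod 5:
  x = 0: RHS = 4, y in [2, 3]  -> 2 point(s)
  x = 1: RHS = 1, y in [1, 4]  -> 2 point(s)
  x = 2: RHS = 4, y in [2, 3]  -> 2 point(s)
  x = 3: RHS = 4, y in [2, 3]  -> 2 point(s)
Affine points: 8. Add the point at infinity: total = 9.

#E(F_5) = 9


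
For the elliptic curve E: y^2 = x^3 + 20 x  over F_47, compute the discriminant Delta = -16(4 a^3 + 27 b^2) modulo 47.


4 a^3 + 27 b^2 = 4*20^3 + 27*0^2 = 32000 + 0 = 32000
Delta = -16 * (32000) = -512000
Delta mod 47 = 18

Delta = 18 (mod 47)


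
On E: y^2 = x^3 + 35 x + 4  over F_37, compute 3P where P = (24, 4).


k = 3 = 11_2 (binary, LSB first: 11)
Double-and-add from P = (24, 4):
  bit 0 = 1: acc = O + (24, 4) = (24, 4)
  bit 1 = 1: acc = (24, 4) + (35, 0) = (24, 33)

3P = (24, 33)


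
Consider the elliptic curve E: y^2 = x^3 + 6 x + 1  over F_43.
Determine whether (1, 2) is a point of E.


Check whether y^2 = x^3 + 6 x + 1 (mod 43) for (x, y) = (1, 2).
LHS: y^2 = 2^2 mod 43 = 4
RHS: x^3 + 6 x + 1 = 1^3 + 6*1 + 1 mod 43 = 8
LHS != RHS

No, not on the curve


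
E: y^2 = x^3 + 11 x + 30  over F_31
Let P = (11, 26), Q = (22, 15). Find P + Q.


P != Q, so use the chord formula.
s = (y2 - y1) / (x2 - x1) = (20) / (11) mod 31 = 30
x3 = s^2 - x1 - x2 mod 31 = 30^2 - 11 - 22 = 30
y3 = s (x1 - x3) - y1 mod 31 = 30 * (11 - 30) - 26 = 24

P + Q = (30, 24)


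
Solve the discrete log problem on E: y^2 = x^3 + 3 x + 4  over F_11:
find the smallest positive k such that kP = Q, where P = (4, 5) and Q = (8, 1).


Enumerate multiples of P until we hit Q = (8, 1):
  1P = (4, 5)
  2P = (8, 1)
Match found at i = 2.

k = 2


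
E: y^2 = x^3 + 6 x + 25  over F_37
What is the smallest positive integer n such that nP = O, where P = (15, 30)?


Compute successive multiples of P until we hit O:
  1P = (15, 30)
  2P = (14, 35)
  3P = (33, 23)
  4P = (0, 32)
  5P = (11, 4)
  6P = (7, 22)
  7P = (16, 6)
  8P = (27, 36)
  ... (continuing to 37P)
  37P = O

ord(P) = 37


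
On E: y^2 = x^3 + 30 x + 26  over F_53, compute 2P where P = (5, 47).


Doubling: s = (3 x1^2 + a) / (2 y1)
s = (3*5^2 + 30) / (2*47) mod 53 = 31
x3 = s^2 - 2 x1 mod 53 = 31^2 - 2*5 = 50
y3 = s (x1 - x3) - y1 mod 53 = 31 * (5 - 50) - 47 = 42

2P = (50, 42)


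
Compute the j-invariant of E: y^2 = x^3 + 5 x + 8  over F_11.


Delta = -16(4 a^3 + 27 b^2) mod 11 = 3
-1728 * (4 a)^3 = -1728 * (4*5)^3 mod 11 = 8
j = 8 * 3^(-1) mod 11 = 10

j = 10 (mod 11)


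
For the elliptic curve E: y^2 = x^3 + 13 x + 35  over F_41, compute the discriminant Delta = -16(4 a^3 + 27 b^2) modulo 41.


4 a^3 + 27 b^2 = 4*13^3 + 27*35^2 = 8788 + 33075 = 41863
Delta = -16 * (41863) = -669808
Delta mod 41 = 9

Delta = 9 (mod 41)


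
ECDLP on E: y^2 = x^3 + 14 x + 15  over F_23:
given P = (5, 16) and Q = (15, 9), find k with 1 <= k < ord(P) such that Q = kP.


Enumerate multiples of P until we hit Q = (15, 9):
  1P = (5, 16)
  2P = (8, 8)
  3P = (12, 18)
  4P = (15, 14)
  5P = (15, 9)
Match found at i = 5.

k = 5


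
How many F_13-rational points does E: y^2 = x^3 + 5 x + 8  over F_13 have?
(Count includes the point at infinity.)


For each x in F_13, count y with y^2 = x^3 + 5 x + 8 mod 13:
  x = 1: RHS = 1, y in [1, 12]  -> 2 point(s)
  x = 2: RHS = 0, y in [0]  -> 1 point(s)
  x = 4: RHS = 1, y in [1, 12]  -> 2 point(s)
  x = 7: RHS = 9, y in [3, 10]  -> 2 point(s)
  x = 8: RHS = 1, y in [1, 12]  -> 2 point(s)
  x = 11: RHS = 3, y in [4, 9]  -> 2 point(s)
Affine points: 11. Add the point at infinity: total = 12.

#E(F_13) = 12


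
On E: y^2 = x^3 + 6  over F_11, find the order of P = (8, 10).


Compute successive multiples of P until we hit O:
  1P = (8, 10)
  2P = (4, 2)
  3P = (3, 0)
  4P = (4, 9)
  5P = (8, 1)
  6P = O

ord(P) = 6


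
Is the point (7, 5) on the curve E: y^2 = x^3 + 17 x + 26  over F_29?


Check whether y^2 = x^3 + 17 x + 26 (mod 29) for (x, y) = (7, 5).
LHS: y^2 = 5^2 mod 29 = 25
RHS: x^3 + 17 x + 26 = 7^3 + 17*7 + 26 mod 29 = 24
LHS != RHS

No, not on the curve


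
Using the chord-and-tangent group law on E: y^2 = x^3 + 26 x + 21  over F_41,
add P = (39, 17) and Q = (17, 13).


P != Q, so use the chord formula.
s = (y2 - y1) / (x2 - x1) = (37) / (19) mod 41 = 30
x3 = s^2 - x1 - x2 mod 41 = 30^2 - 39 - 17 = 24
y3 = s (x1 - x3) - y1 mod 41 = 30 * (39 - 24) - 17 = 23

P + Q = (24, 23)


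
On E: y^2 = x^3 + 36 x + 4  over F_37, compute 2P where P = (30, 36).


Doubling: s = (3 x1^2 + a) / (2 y1)
s = (3*30^2 + 36) / (2*36) mod 37 = 1
x3 = s^2 - 2 x1 mod 37 = 1^2 - 2*30 = 15
y3 = s (x1 - x3) - y1 mod 37 = 1 * (30 - 15) - 36 = 16

2P = (15, 16)


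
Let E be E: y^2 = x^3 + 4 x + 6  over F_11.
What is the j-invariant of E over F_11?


Delta = -16(4 a^3 + 27 b^2) mod 11 = 9
-1728 * (4 a)^3 = -1728 * (4*4)^3 mod 11 = 7
j = 7 * 9^(-1) mod 11 = 2

j = 2 (mod 11)


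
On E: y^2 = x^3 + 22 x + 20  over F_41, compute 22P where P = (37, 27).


k = 22 = 10110_2 (binary, LSB first: 01101)
Double-and-add from P = (37, 27):
  bit 0 = 0: acc unchanged = O
  bit 1 = 1: acc = O + (4, 34) = (4, 34)
  bit 2 = 1: acc = (4, 34) + (17, 31) = (30, 13)
  bit 3 = 0: acc unchanged = (30, 13)
  bit 4 = 1: acc = (30, 13) + (26, 28) = (17, 10)

22P = (17, 10)


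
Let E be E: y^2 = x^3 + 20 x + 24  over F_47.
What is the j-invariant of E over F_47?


Delta = -16(4 a^3 + 27 b^2) mod 47 = 4
-1728 * (4 a)^3 = -1728 * (4*20)^3 mod 47 = 37
j = 37 * 4^(-1) mod 47 = 21

j = 21 (mod 47)


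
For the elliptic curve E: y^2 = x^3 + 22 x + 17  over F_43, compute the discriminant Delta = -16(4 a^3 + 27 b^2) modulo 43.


4 a^3 + 27 b^2 = 4*22^3 + 27*17^2 = 42592 + 7803 = 50395
Delta = -16 * (50395) = -806320
Delta mod 43 = 16

Delta = 16 (mod 43)


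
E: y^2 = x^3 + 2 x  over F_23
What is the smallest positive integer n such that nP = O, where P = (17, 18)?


Compute successive multiples of P until we hit O:
  1P = (17, 18)
  2P = (18, 16)
  3P = (15, 1)
  4P = (0, 0)
  5P = (15, 22)
  6P = (18, 7)
  7P = (17, 5)
  8P = O

ord(P) = 8


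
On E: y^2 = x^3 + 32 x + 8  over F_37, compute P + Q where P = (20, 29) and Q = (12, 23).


P != Q, so use the chord formula.
s = (y2 - y1) / (x2 - x1) = (31) / (29) mod 37 = 10
x3 = s^2 - x1 - x2 mod 37 = 10^2 - 20 - 12 = 31
y3 = s (x1 - x3) - y1 mod 37 = 10 * (20 - 31) - 29 = 9

P + Q = (31, 9)


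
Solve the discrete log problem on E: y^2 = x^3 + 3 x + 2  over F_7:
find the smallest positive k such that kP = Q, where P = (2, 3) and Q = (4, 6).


Enumerate multiples of P until we hit Q = (4, 6):
  1P = (2, 3)
  2P = (4, 6)
Match found at i = 2.

k = 2


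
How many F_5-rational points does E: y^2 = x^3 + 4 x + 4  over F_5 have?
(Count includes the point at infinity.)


For each x in F_5, count y with y^2 = x^3 + 4 x + 4 mod 5:
  x = 0: RHS = 4, y in [2, 3]  -> 2 point(s)
  x = 1: RHS = 4, y in [2, 3]  -> 2 point(s)
  x = 2: RHS = 0, y in [0]  -> 1 point(s)
  x = 4: RHS = 4, y in [2, 3]  -> 2 point(s)
Affine points: 7. Add the point at infinity: total = 8.

#E(F_5) = 8


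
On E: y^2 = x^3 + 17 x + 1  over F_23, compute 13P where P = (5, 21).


k = 13 = 1101_2 (binary, LSB first: 1011)
Double-and-add from P = (5, 21):
  bit 0 = 1: acc = O + (5, 21) = (5, 21)
  bit 1 = 0: acc unchanged = (5, 21)
  bit 2 = 1: acc = (5, 21) + (0, 22) = (7, 7)
  bit 3 = 1: acc = (7, 7) + (9, 20) = (9, 3)

13P = (9, 3)


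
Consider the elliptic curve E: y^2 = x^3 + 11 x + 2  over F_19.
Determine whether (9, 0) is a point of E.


Check whether y^2 = x^3 + 11 x + 2 (mod 19) for (x, y) = (9, 0).
LHS: y^2 = 0^2 mod 19 = 0
RHS: x^3 + 11 x + 2 = 9^3 + 11*9 + 2 mod 19 = 13
LHS != RHS

No, not on the curve


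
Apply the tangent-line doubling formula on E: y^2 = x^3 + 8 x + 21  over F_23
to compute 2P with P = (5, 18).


Doubling: s = (3 x1^2 + a) / (2 y1)
s = (3*5^2 + 8) / (2*18) mod 23 = 17
x3 = s^2 - 2 x1 mod 23 = 17^2 - 2*5 = 3
y3 = s (x1 - x3) - y1 mod 23 = 17 * (5 - 3) - 18 = 16

2P = (3, 16)


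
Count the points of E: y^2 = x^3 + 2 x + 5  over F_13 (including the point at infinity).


For each x in F_13, count y with y^2 = x^3 + 2 x + 5 mod 13:
  x = 2: RHS = 4, y in [2, 11]  -> 2 point(s)
  x = 3: RHS = 12, y in [5, 8]  -> 2 point(s)
  x = 4: RHS = 12, y in [5, 8]  -> 2 point(s)
  x = 5: RHS = 10, y in [6, 7]  -> 2 point(s)
  x = 6: RHS = 12, y in [5, 8]  -> 2 point(s)
  x = 8: RHS = 0, y in [0]  -> 1 point(s)
Affine points: 11. Add the point at infinity: total = 12.

#E(F_13) = 12


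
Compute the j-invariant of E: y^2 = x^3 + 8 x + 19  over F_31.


Delta = -16(4 a^3 + 27 b^2) mod 31 = 8
-1728 * (4 a)^3 = -1728 * (4*8)^3 mod 31 = 8
j = 8 * 8^(-1) mod 31 = 1

j = 1 (mod 31)


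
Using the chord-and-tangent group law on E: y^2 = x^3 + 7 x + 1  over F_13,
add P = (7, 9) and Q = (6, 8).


P != Q, so use the chord formula.
s = (y2 - y1) / (x2 - x1) = (12) / (12) mod 13 = 1
x3 = s^2 - x1 - x2 mod 13 = 1^2 - 7 - 6 = 1
y3 = s (x1 - x3) - y1 mod 13 = 1 * (7 - 1) - 9 = 10

P + Q = (1, 10)


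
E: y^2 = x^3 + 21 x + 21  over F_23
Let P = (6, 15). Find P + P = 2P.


Doubling: s = (3 x1^2 + a) / (2 y1)
s = (3*6^2 + 21) / (2*15) mod 23 = 2
x3 = s^2 - 2 x1 mod 23 = 2^2 - 2*6 = 15
y3 = s (x1 - x3) - y1 mod 23 = 2 * (6 - 15) - 15 = 13

2P = (15, 13)


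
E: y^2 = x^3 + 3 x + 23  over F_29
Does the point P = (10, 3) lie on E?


Check whether y^2 = x^3 + 3 x + 23 (mod 29) for (x, y) = (10, 3).
LHS: y^2 = 3^2 mod 29 = 9
RHS: x^3 + 3 x + 23 = 10^3 + 3*10 + 23 mod 29 = 9
LHS = RHS

Yes, on the curve


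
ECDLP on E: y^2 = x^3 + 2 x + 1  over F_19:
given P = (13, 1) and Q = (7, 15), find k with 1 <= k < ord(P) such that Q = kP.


Enumerate multiples of P until we hit Q = (7, 15):
  1P = (13, 1)
  2P = (16, 5)
  3P = (15, 9)
  4P = (7, 4)
  5P = (4, 4)
  6P = (0, 1)
  7P = (6, 18)
  8P = (9, 11)
  9P = (8, 15)
  10P = (18, 13)
  11P = (12, 9)
  12P = (1, 17)
  13P = (11, 9)
  14P = (11, 10)
  15P = (1, 2)
  16P = (12, 10)
  17P = (18, 6)
  18P = (8, 4)
  19P = (9, 8)
  20P = (6, 1)
  21P = (0, 18)
  22P = (4, 15)
  23P = (7, 15)
Match found at i = 23.

k = 23


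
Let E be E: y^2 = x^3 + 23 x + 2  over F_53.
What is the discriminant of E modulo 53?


4 a^3 + 27 b^2 = 4*23^3 + 27*2^2 = 48668 + 108 = 48776
Delta = -16 * (48776) = -780416
Delta mod 53 = 9

Delta = 9 (mod 53)


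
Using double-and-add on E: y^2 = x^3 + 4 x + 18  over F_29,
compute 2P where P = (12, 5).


k = 2 = 10_2 (binary, LSB first: 01)
Double-and-add from P = (12, 5):
  bit 0 = 0: acc unchanged = O
  bit 1 = 1: acc = O + (14, 18) = (14, 18)

2P = (14, 18)


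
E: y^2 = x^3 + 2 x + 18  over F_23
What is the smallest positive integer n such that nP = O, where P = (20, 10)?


Compute successive multiples of P until we hit O:
  1P = (20, 10)
  2P = (10, 16)
  3P = (9, 11)
  4P = (21, 11)
  5P = (6, 4)
  6P = (0, 15)
  7P = (16, 12)
  8P = (16, 11)
  ... (continuing to 15P)
  15P = O

ord(P) = 15


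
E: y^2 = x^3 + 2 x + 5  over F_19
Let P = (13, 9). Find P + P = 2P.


Doubling: s = (3 x1^2 + a) / (2 y1)
s = (3*13^2 + 2) / (2*9) mod 19 = 4
x3 = s^2 - 2 x1 mod 19 = 4^2 - 2*13 = 9
y3 = s (x1 - x3) - y1 mod 19 = 4 * (13 - 9) - 9 = 7

2P = (9, 7)


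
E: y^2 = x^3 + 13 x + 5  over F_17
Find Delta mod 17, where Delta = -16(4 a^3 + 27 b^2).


4 a^3 + 27 b^2 = 4*13^3 + 27*5^2 = 8788 + 675 = 9463
Delta = -16 * (9463) = -151408
Delta mod 17 = 11

Delta = 11 (mod 17)


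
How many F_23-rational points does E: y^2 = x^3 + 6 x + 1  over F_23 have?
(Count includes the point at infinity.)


For each x in F_23, count y with y^2 = x^3 + 6 x + 1 mod 23:
  x = 0: RHS = 1, y in [1, 22]  -> 2 point(s)
  x = 1: RHS = 8, y in [10, 13]  -> 2 point(s)
  x = 3: RHS = 0, y in [0]  -> 1 point(s)
  x = 5: RHS = 18, y in [8, 15]  -> 2 point(s)
  x = 6: RHS = 0, y in [0]  -> 1 point(s)
  x = 7: RHS = 18, y in [8, 15]  -> 2 point(s)
  x = 8: RHS = 9, y in [3, 20]  -> 2 point(s)
  x = 9: RHS = 2, y in [5, 18]  -> 2 point(s)
  x = 10: RHS = 3, y in [7, 16]  -> 2 point(s)
  x = 11: RHS = 18, y in [8, 15]  -> 2 point(s)
  x = 14: RHS = 0, y in [0]  -> 1 point(s)
  x = 15: RHS = 16, y in [4, 19]  -> 2 point(s)
  x = 17: RHS = 2, y in [5, 18]  -> 2 point(s)
  x = 20: RHS = 2, y in [5, 18]  -> 2 point(s)
  x = 21: RHS = 4, y in [2, 21]  -> 2 point(s)
Affine points: 27. Add the point at infinity: total = 28.

#E(F_23) = 28


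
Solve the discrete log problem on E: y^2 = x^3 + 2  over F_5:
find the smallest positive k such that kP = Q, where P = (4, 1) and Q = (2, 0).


Enumerate multiples of P until we hit Q = (2, 0):
  1P = (4, 1)
  2P = (3, 3)
  3P = (2, 0)
Match found at i = 3.

k = 3


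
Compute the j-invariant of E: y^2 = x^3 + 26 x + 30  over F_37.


Delta = -16(4 a^3 + 27 b^2) mod 37 = 6
-1728 * (4 a)^3 = -1728 * (4*26)^3 mod 37 = 1
j = 1 * 6^(-1) mod 37 = 31

j = 31 (mod 37)


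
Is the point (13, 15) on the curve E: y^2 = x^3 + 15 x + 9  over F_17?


Check whether y^2 = x^3 + 15 x + 9 (mod 17) for (x, y) = (13, 15).
LHS: y^2 = 15^2 mod 17 = 4
RHS: x^3 + 15 x + 9 = 13^3 + 15*13 + 9 mod 17 = 4
LHS = RHS

Yes, on the curve


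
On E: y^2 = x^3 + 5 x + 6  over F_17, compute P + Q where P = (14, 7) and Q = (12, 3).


P != Q, so use the chord formula.
s = (y2 - y1) / (x2 - x1) = (13) / (15) mod 17 = 2
x3 = s^2 - x1 - x2 mod 17 = 2^2 - 14 - 12 = 12
y3 = s (x1 - x3) - y1 mod 17 = 2 * (14 - 12) - 7 = 14

P + Q = (12, 14)


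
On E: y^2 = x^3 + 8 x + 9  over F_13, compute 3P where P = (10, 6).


k = 3 = 11_2 (binary, LSB first: 11)
Double-and-add from P = (10, 6):
  bit 0 = 1: acc = O + (10, 6) = (10, 6)
  bit 1 = 1: acc = (10, 6) + (9, 11) = (6, 0)

3P = (6, 0)


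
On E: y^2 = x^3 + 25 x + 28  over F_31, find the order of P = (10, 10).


Compute successive multiples of P until we hit O:
  1P = (10, 10)
  2P = (29, 30)
  3P = (12, 14)
  4P = (13, 15)
  5P = (28, 22)
  6P = (21, 24)
  7P = (7, 22)
  8P = (30, 8)
  ... (continuing to 23P)
  23P = O

ord(P) = 23


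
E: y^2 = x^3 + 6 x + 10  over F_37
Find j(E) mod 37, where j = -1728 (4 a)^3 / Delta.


Delta = -16(4 a^3 + 27 b^2) mod 37 = 30
-1728 * (4 a)^3 = -1728 * (4*6)^3 mod 37 = 31
j = 31 * 30^(-1) mod 37 = 22

j = 22 (mod 37)


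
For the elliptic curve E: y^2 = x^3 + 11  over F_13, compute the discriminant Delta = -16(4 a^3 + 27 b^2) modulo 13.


4 a^3 + 27 b^2 = 4*0^3 + 27*11^2 = 0 + 3267 = 3267
Delta = -16 * (3267) = -52272
Delta mod 13 = 1

Delta = 1 (mod 13)


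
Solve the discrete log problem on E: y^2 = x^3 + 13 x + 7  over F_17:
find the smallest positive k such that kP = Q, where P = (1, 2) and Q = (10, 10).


Enumerate multiples of P until we hit Q = (10, 10):
  1P = (1, 2)
  2P = (14, 14)
  3P = (11, 11)
  4P = (7, 13)
  5P = (10, 7)
  6P = (4, 2)
  7P = (12, 15)
  8P = (12, 2)
  9P = (4, 15)
  10P = (10, 10)
Match found at i = 10.

k = 10


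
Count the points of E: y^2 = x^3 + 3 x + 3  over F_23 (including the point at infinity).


For each x in F_23, count y with y^2 = x^3 + 3 x + 3 mod 23:
  x = 0: RHS = 3, y in [7, 16]  -> 2 point(s)
  x = 3: RHS = 16, y in [4, 19]  -> 2 point(s)
  x = 9: RHS = 0, y in [0]  -> 1 point(s)
  x = 13: RHS = 8, y in [10, 13]  -> 2 point(s)
  x = 14: RHS = 6, y in [11, 12]  -> 2 point(s)
  x = 18: RHS = 1, y in [1, 22]  -> 2 point(s)
  x = 20: RHS = 13, y in [6, 17]  -> 2 point(s)
  x = 21: RHS = 12, y in [9, 14]  -> 2 point(s)
Affine points: 15. Add the point at infinity: total = 16.

#E(F_23) = 16


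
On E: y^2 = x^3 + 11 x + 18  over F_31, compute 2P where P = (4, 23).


Doubling: s = (3 x1^2 + a) / (2 y1)
s = (3*4^2 + 11) / (2*23) mod 31 = 6
x3 = s^2 - 2 x1 mod 31 = 6^2 - 2*4 = 28
y3 = s (x1 - x3) - y1 mod 31 = 6 * (4 - 28) - 23 = 19

2P = (28, 19)


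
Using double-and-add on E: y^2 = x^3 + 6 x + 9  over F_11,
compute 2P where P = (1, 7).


k = 2 = 10_2 (binary, LSB first: 01)
Double-and-add from P = (1, 7):
  bit 0 = 0: acc unchanged = O
  bit 1 = 1: acc = O + (7, 8) = (7, 8)

2P = (7, 8)


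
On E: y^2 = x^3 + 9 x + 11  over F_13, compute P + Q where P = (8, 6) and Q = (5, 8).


P != Q, so use the chord formula.
s = (y2 - y1) / (x2 - x1) = (2) / (10) mod 13 = 8
x3 = s^2 - x1 - x2 mod 13 = 8^2 - 8 - 5 = 12
y3 = s (x1 - x3) - y1 mod 13 = 8 * (8 - 12) - 6 = 1

P + Q = (12, 1)


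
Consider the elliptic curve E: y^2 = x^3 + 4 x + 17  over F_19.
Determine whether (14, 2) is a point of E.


Check whether y^2 = x^3 + 4 x + 17 (mod 19) for (x, y) = (14, 2).
LHS: y^2 = 2^2 mod 19 = 4
RHS: x^3 + 4 x + 17 = 14^3 + 4*14 + 17 mod 19 = 5
LHS != RHS

No, not on the curve


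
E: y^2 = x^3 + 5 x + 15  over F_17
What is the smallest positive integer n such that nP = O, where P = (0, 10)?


Compute successive multiples of P until we hit O:
  1P = (0, 10)
  2P = (16, 3)
  3P = (16, 14)
  4P = (0, 7)
  5P = O

ord(P) = 5


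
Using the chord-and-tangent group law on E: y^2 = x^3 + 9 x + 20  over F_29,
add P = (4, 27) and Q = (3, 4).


P != Q, so use the chord formula.
s = (y2 - y1) / (x2 - x1) = (6) / (28) mod 29 = 23
x3 = s^2 - x1 - x2 mod 29 = 23^2 - 4 - 3 = 0
y3 = s (x1 - x3) - y1 mod 29 = 23 * (4 - 0) - 27 = 7

P + Q = (0, 7)


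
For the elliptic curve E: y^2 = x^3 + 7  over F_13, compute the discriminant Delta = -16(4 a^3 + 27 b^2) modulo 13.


4 a^3 + 27 b^2 = 4*0^3 + 27*7^2 = 0 + 1323 = 1323
Delta = -16 * (1323) = -21168
Delta mod 13 = 9

Delta = 9 (mod 13)


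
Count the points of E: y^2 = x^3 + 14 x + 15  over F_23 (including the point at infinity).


For each x in F_23, count y with y^2 = x^3 + 14 x + 15 mod 23:
  x = 5: RHS = 3, y in [7, 16]  -> 2 point(s)
  x = 6: RHS = 16, y in [4, 19]  -> 2 point(s)
  x = 8: RHS = 18, y in [8, 15]  -> 2 point(s)
  x = 12: RHS = 2, y in [5, 18]  -> 2 point(s)
  x = 13: RHS = 2, y in [5, 18]  -> 2 point(s)
  x = 15: RHS = 12, y in [9, 14]  -> 2 point(s)
  x = 18: RHS = 4, y in [2, 21]  -> 2 point(s)
  x = 21: RHS = 2, y in [5, 18]  -> 2 point(s)
  x = 22: RHS = 0, y in [0]  -> 1 point(s)
Affine points: 17. Add the point at infinity: total = 18.

#E(F_23) = 18


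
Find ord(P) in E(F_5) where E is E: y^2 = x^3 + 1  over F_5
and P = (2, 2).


Compute successive multiples of P until we hit O:
  1P = (2, 2)
  2P = (0, 4)
  3P = (4, 0)
  4P = (0, 1)
  5P = (2, 3)
  6P = O

ord(P) = 6


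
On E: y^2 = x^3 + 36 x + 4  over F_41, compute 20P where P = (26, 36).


k = 20 = 10100_2 (binary, LSB first: 00101)
Double-and-add from P = (26, 36):
  bit 0 = 0: acc unchanged = O
  bit 1 = 0: acc unchanged = O
  bit 2 = 1: acc = O + (3, 37) = (3, 37)
  bit 3 = 0: acc unchanged = (3, 37)
  bit 4 = 1: acc = (3, 37) + (38, 19) = (9, 27)

20P = (9, 27)


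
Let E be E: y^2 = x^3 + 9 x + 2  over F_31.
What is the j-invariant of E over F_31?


Delta = -16(4 a^3 + 27 b^2) mod 31 = 7
-1728 * (4 a)^3 = -1728 * (4*9)^3 mod 31 = 8
j = 8 * 7^(-1) mod 31 = 10

j = 10 (mod 31)


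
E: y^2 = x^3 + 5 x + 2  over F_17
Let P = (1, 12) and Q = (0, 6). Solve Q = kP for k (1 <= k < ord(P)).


Enumerate multiples of P until we hit Q = (0, 6):
  1P = (1, 12)
  2P = (0, 11)
  3P = (0, 6)
Match found at i = 3.

k = 3


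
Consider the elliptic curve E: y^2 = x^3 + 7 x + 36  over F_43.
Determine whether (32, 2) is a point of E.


Check whether y^2 = x^3 + 7 x + 36 (mod 43) for (x, y) = (32, 2).
LHS: y^2 = 2^2 mod 43 = 4
RHS: x^3 + 7 x + 36 = 32^3 + 7*32 + 36 mod 43 = 4
LHS = RHS

Yes, on the curve


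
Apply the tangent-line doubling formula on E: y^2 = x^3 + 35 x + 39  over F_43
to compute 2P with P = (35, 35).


Doubling: s = (3 x1^2 + a) / (2 y1)
s = (3*35^2 + 35) / (2*35) mod 43 = 10
x3 = s^2 - 2 x1 mod 43 = 10^2 - 2*35 = 30
y3 = s (x1 - x3) - y1 mod 43 = 10 * (35 - 30) - 35 = 15

2P = (30, 15)


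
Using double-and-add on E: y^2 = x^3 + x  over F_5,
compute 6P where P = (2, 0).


k = 6 = 110_2 (binary, LSB first: 011)
Double-and-add from P = (2, 0):
  bit 0 = 0: acc unchanged = O
  bit 1 = 1: acc = O + O = O
  bit 2 = 1: acc = O + O = O

6P = O


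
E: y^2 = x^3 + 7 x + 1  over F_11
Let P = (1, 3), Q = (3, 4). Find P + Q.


P != Q, so use the chord formula.
s = (y2 - y1) / (x2 - x1) = (1) / (2) mod 11 = 6
x3 = s^2 - x1 - x2 mod 11 = 6^2 - 1 - 3 = 10
y3 = s (x1 - x3) - y1 mod 11 = 6 * (1 - 10) - 3 = 9

P + Q = (10, 9)


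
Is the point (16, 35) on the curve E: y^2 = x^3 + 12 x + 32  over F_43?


Check whether y^2 = x^3 + 12 x + 32 (mod 43) for (x, y) = (16, 35).
LHS: y^2 = 35^2 mod 43 = 21
RHS: x^3 + 12 x + 32 = 16^3 + 12*16 + 32 mod 43 = 20
LHS != RHS

No, not on the curve


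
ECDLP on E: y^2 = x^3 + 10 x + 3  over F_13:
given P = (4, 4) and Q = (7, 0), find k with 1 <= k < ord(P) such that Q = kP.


Enumerate multiples of P until we hit Q = (7, 0):
  1P = (4, 4)
  2P = (8, 6)
  3P = (11, 12)
  4P = (7, 0)
Match found at i = 4.

k = 4


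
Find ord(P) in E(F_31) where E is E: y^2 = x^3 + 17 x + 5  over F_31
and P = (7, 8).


Compute successive multiples of P until we hit O:
  1P = (7, 8)
  2P = (0, 25)
  3P = (28, 12)
  4P = (16, 8)
  5P = (8, 23)
  6P = (24, 16)
  7P = (25, 20)
  8P = (27, 20)
  ... (continuing to 37P)
  37P = O

ord(P) = 37


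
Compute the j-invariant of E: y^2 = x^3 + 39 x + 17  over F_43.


Delta = -16(4 a^3 + 27 b^2) mod 43 = 35
-1728 * (4 a)^3 = -1728 * (4*39)^3 mod 43 = 2
j = 2 * 35^(-1) mod 43 = 32

j = 32 (mod 43)


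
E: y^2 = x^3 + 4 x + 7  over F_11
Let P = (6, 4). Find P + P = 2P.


Doubling: s = (3 x1^2 + a) / (2 y1)
s = (3*6^2 + 4) / (2*4) mod 11 = 3
x3 = s^2 - 2 x1 mod 11 = 3^2 - 2*6 = 8
y3 = s (x1 - x3) - y1 mod 11 = 3 * (6 - 8) - 4 = 1

2P = (8, 1)


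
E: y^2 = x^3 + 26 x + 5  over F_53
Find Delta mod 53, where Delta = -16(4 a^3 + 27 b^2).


4 a^3 + 27 b^2 = 4*26^3 + 27*5^2 = 70304 + 675 = 70979
Delta = -16 * (70979) = -1135664
Delta mod 53 = 20

Delta = 20 (mod 53)


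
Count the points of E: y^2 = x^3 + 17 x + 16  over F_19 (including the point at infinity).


For each x in F_19, count y with y^2 = x^3 + 17 x + 16 mod 19:
  x = 0: RHS = 16, y in [4, 15]  -> 2 point(s)
  x = 2: RHS = 1, y in [1, 18]  -> 2 point(s)
  x = 5: RHS = 17, y in [6, 13]  -> 2 point(s)
  x = 6: RHS = 11, y in [7, 12]  -> 2 point(s)
  x = 9: RHS = 5, y in [9, 10]  -> 2 point(s)
  x = 15: RHS = 17, y in [6, 13]  -> 2 point(s)
  x = 18: RHS = 17, y in [6, 13]  -> 2 point(s)
Affine points: 14. Add the point at infinity: total = 15.

#E(F_19) = 15


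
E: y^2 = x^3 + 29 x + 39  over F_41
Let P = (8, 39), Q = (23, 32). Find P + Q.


P != Q, so use the chord formula.
s = (y2 - y1) / (x2 - x1) = (34) / (15) mod 41 = 5
x3 = s^2 - x1 - x2 mod 41 = 5^2 - 8 - 23 = 35
y3 = s (x1 - x3) - y1 mod 41 = 5 * (8 - 35) - 39 = 31

P + Q = (35, 31)


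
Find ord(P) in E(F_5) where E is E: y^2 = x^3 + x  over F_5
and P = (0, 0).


Compute successive multiples of P until we hit O:
  1P = (0, 0)
  2P = O

ord(P) = 2


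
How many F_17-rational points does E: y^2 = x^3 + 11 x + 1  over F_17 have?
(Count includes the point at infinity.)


For each x in F_17, count y with y^2 = x^3 + 11 x + 1 mod 17:
  x = 0: RHS = 1, y in [1, 16]  -> 2 point(s)
  x = 1: RHS = 13, y in [8, 9]  -> 2 point(s)
  x = 7: RHS = 13, y in [8, 9]  -> 2 point(s)
  x = 9: RHS = 13, y in [8, 9]  -> 2 point(s)
  x = 11: RHS = 8, y in [5, 12]  -> 2 point(s)
  x = 12: RHS = 8, y in [5, 12]  -> 2 point(s)
  x = 14: RHS = 9, y in [3, 14]  -> 2 point(s)
Affine points: 14. Add the point at infinity: total = 15.

#E(F_17) = 15


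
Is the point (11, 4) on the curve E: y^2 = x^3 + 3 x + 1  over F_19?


Check whether y^2 = x^3 + 3 x + 1 (mod 19) for (x, y) = (11, 4).
LHS: y^2 = 4^2 mod 19 = 16
RHS: x^3 + 3 x + 1 = 11^3 + 3*11 + 1 mod 19 = 16
LHS = RHS

Yes, on the curve


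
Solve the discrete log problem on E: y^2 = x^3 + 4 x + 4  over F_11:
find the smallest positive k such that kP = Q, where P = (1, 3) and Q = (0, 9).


Enumerate multiples of P until we hit Q = (0, 9):
  1P = (1, 3)
  2P = (7, 1)
  3P = (8, 3)
  4P = (2, 8)
  5P = (0, 2)
  6P = (0, 9)
Match found at i = 6.

k = 6


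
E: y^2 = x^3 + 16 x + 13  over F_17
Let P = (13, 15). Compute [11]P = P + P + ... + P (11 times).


k = 11 = 1011_2 (binary, LSB first: 1101)
Double-and-add from P = (13, 15):
  bit 0 = 1: acc = O + (13, 15) = (13, 15)
  bit 1 = 1: acc = (13, 15) + (9, 6) = (16, 8)
  bit 2 = 0: acc unchanged = (16, 8)
  bit 3 = 1: acc = (16, 8) + (2, 11) = (0, 8)

11P = (0, 8)


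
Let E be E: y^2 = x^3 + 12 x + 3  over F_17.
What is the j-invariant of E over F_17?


Delta = -16(4 a^3 + 27 b^2) mod 17 = 15
-1728 * (4 a)^3 = -1728 * (4*12)^3 mod 17 = 8
j = 8 * 15^(-1) mod 17 = 13

j = 13 (mod 17)


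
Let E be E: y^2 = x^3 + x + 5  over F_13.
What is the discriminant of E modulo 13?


4 a^3 + 27 b^2 = 4*1^3 + 27*5^2 = 4 + 675 = 679
Delta = -16 * (679) = -10864
Delta mod 13 = 4

Delta = 4 (mod 13)


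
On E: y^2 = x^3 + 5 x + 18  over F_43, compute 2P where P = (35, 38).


Doubling: s = (3 x1^2 + a) / (2 y1)
s = (3*35^2 + 5) / (2*38) mod 43 = 19
x3 = s^2 - 2 x1 mod 43 = 19^2 - 2*35 = 33
y3 = s (x1 - x3) - y1 mod 43 = 19 * (35 - 33) - 38 = 0

2P = (33, 0)


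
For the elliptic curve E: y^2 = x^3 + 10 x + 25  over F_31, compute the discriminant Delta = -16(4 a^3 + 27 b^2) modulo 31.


4 a^3 + 27 b^2 = 4*10^3 + 27*25^2 = 4000 + 16875 = 20875
Delta = -16 * (20875) = -334000
Delta mod 31 = 25

Delta = 25 (mod 31)


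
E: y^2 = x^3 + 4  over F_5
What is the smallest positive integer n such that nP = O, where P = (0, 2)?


Compute successive multiples of P until we hit O:
  1P = (0, 2)
  2P = (0, 3)
  3P = O

ord(P) = 3


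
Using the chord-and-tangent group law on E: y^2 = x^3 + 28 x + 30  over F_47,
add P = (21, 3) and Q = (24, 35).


P != Q, so use the chord formula.
s = (y2 - y1) / (x2 - x1) = (32) / (3) mod 47 = 42
x3 = s^2 - x1 - x2 mod 47 = 42^2 - 21 - 24 = 27
y3 = s (x1 - x3) - y1 mod 47 = 42 * (21 - 27) - 3 = 27

P + Q = (27, 27)
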